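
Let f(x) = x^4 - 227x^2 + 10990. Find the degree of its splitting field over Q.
[K : Q] = 4

Solving the quadratic in x^2: x^2 = (227 ± √(227^2 - 4·10990))/2 = (227 ± √7569)/2 = (227 ± 87)/2, giving x^2 = 70 or x^2 = 157. So f(x) = (x^2 - 70)(x^2 - 157) and the roots of f are ±√70, ±√157. Hence the splitting field is K = Q(√70, √157). Since 70 and 157 are distinct squarefree integers > 1, their product 10990 is not a perfect square, so √157 ∉ Q(√70). By the tower law [K:Q] = [Q(√70,√157):Q(√70)] · [Q(√70):Q] = 2 · 2 = 4.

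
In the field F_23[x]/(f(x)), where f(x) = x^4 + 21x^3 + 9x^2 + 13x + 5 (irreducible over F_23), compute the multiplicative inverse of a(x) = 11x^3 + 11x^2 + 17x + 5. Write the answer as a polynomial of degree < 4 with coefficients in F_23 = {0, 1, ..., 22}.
a(x)^(-1) ≡ 18x^3 + 11x^2 + 8x + 16 (mod f(x))

Since f is irreducible over F_23, F_23[x]/(f) is a field and a(x) ≠ 0 has an inverse. Apply the extended Euclidean algorithm to f(x) and a(x) in F_23[x]: f(x) = (21x + 6)·a(x) + (13x + 21);  a(x) = (15x^2 + 12x + 12)·(13x + 21) + (6). The last nonzero remainder is the constant 6 = gcd(f, a) in F_23. Back-substituting through the division chain expresses 6 = s(x)·a(x) + t(x)·f(x) with s(x) ≡ 16x^3 + 20x^2 + 2x + 4 (mod f), so (16x^3 + 20x^2 + 2x + 4)·a(x) ≡ 6 (mod f). Multiplying by 6^(-1) ≡ 4 in F_23 gives a(x)^(-1) ≡ 4·(16x^3 + 20x^2 + 2x + 4) ≡ 18x^3 + 11x^2 + 8x + 16 (mod f). Check: (11x^3 + 11x^2 + 17x + 5)·(18x^3 + 11x^2 + 8x + 16) = 14x^6 + 20x^5 + 9x^4 + 12x^3 + 22x^2 + 13x + 11 ≡ 1 (mod x^4 + 21x^3 + 9x^2 + 13x + 5).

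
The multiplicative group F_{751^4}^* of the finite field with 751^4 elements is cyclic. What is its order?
|F_{751^4}^*| = 318097128000

F_{751^4} has 751^4 = 318097128001 elements; its multiplicative group consists of all nonzero elements, so |F_{751^4}^*| = 318097128001 - 1 = 318097128000. (It is cyclic since any finite subgroup of the multiplicative group of a field is cyclic.)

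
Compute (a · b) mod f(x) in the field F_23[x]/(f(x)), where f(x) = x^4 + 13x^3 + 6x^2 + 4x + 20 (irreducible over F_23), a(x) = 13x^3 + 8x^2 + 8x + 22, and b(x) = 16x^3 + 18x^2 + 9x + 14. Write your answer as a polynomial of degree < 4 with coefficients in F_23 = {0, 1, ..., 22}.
a · b ≡ 7x^3 + 7x^2 + 10x + 13 (mod f(x))

Multiply in F_23[x]: a(x)·b(x) = (13x^3 + 8x^2 + 8x + 22)·(16x^3 + 18x^2 + 9x + 14) = x^6 + 17x^5 + 21x^4 + 14x^3 + 5x^2 + 11x + 9. This has degree ≥ 4, so divide by f(x) over F_23: x^6 + 17x^5 + 21x^4 + 14x^3 + 5x^2 + 11x + 9 = (x^2 + 4x + 9)·(x^4 + 13x^3 + 6x^2 + 4x + 20) + (7x^3 + 7x^2 + 10x + 13). Hence a·b ≡ 7x^3 + 7x^2 + 10x + 13 (mod f). (F_23[x]/(f) is a field with 23^4 = 279841 elements since f is irreducible of degree 4.)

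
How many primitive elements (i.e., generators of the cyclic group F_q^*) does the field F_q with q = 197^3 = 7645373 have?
There are φ(7645372) = 3102624 primitive elements

F_q^* is cyclic of order q - 1 = 7645372. A cyclic group of order m has exactly φ(m) generators. Here m = 7645372 = 2^2 · 7^2 · 19 · 2053, so the number of primitive elements is φ(7645372) = 3102624.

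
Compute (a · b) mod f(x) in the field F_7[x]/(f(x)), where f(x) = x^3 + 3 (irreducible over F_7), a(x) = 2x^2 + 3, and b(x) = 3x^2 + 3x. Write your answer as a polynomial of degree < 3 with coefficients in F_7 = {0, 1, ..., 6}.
a · b ≡ 2x^2 + 5x + 3 (mod f(x))

Multiply in F_7[x]: a(x)·b(x) = (2x^2 + 3)·(3x^2 + 3x) = 6x^4 + 6x^3 + 2x^2 + 2x. This has degree ≥ 3, so divide by f(x) over F_7: 6x^4 + 6x^3 + 2x^2 + 2x = (6x + 6)·(x^3 + 3) + (2x^2 + 5x + 3). Hence a·b ≡ 2x^2 + 5x + 3 (mod f). (F_7[x]/(f) is a field with 7^3 = 343 elements since f is irreducible of degree 3.)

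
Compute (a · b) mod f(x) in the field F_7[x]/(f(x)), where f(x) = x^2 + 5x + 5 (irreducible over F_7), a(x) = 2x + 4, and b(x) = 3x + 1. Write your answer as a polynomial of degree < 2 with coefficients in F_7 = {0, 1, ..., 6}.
a · b ≡ 5x + 2 (mod f(x))

Multiply in F_7[x]: a(x)·b(x) = (2x + 4)·(3x + 1) = 6x^2 + 4. This has degree ≥ 2, so divide by f(x) over F_7: 6x^2 + 4 = (6)·(x^2 + 5x + 5) + (5x + 2). Hence a·b ≡ 5x + 2 (mod f). (F_7[x]/(f) is a field with 7^2 = 49 elements since f is irreducible of degree 2.)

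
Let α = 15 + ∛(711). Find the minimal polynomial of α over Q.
m_α(x) = x^3 - 45x^2 + 675x - 4086

Set β = α - 15 = ∛(711), so β^3 = 711. Then (α - 15)^3 - 711 = 0, i.e. α is a root of g(x) = (x - 15)^3 - 711 = x^3 - 45x^2 + 675x - 4086. Since g(x) = h(x - 15) where h(x) = x^3 - 711, and h is irreducible over Q (because 711 is not a perfect cube, so h has no rational root, and a monic cubic with no rational root is irreducible), g is also irreducible (irreducibility is preserved under the substitution x → x - 15). Hence m_α(x) = x^3 - 45x^2 + 675x - 4086.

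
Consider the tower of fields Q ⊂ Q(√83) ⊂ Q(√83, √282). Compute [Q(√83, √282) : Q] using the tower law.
[Q(√83, √282) : Q] = 4

[Q(√83):Q] = 2 (min poly x^2 - 83, irreducible since 83 is squarefree > 1). For the top step, suppose √282 ∈ Q(√83), say √282 = c + d√83 with c, d ∈ Q. Squaring: 282 = c^2 + 83d^2 + 2cd√83. Since √83 ∉ Q this forces 2cd = 0. If d = 0 then √282 = c ∈ Q, contradicting 282 squarefree > 1. If c = 0 then 282 = 83d^2, so 83·282 = (83d)^2 is a perfect square in Q — but 83·282 = 23406 is not a perfect square (since 83 and 282 are distinct squarefree integers). Contradiction. Hence √282 ∉ Q(√83), so x^2 - 282 stays irreducible over Q(√83) and [Q(√83, √282) : Q(√83)] = 2. By the tower law, [Q(√83, √282) : Q] = 2 · 2 = 4.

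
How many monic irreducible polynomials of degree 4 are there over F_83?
There are 11862858 monic irreducible polynomials of degree 4 over F_83

Each element of F_{83^4} that lies in no proper subfield is a root of exactly one monic irreducible of degree 4 over F_83, and each such polynomial has 4 distinct roots in F_{83^4}. By Möbius inversion the count is N_83(4) = (1/4) Σ_{d|4} μ(4/d) · 83^d = (1/4)(μ(4)·83^1 + μ(2)·83^2 + μ(1)·83^4) = 47451432/4 = 11862858.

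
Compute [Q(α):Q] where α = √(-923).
[Q(α):Q] = 2

[Q(α):Q] equals the degree of the minimal polynomial of α. Here α^2 = -923 and x^2 + 923 is irreducible (d = -923 is squarefree, ≠ 1, hence not a square), so deg(m_α) = 2. Thus [Q(α):Q] = 2.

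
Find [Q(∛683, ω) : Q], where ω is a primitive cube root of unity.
[Q(∛683, ω) : Q] = 6

[Q(∛683):Q] = 3 (min poly x^3 - 683, irreducible since 683 is not a perfect cube). [Q(ω):Q] = 2 (min poly x^2 + x + 1). Since Q(∛683) ⊂ R and ω ∉ R, we have ω ∉ Q(∛683), so x^2 + x + 1 remains irreducible over Q(∛683) and [Q(∛683, ω) : Q(∛683)] = 2. By the tower law, [Q(∛683, ω) : Q] = 3 · 2 = 6. (In fact Q(∛683, ω) is the splitting field of x^3 - 683 over Q.)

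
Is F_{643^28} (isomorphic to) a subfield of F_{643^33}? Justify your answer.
No: F_{643^28} is not a subfield of F_{643^33}

F_{p^m} embeds in F_{p^n} iff m | n. Here 28 ∤ 33 (since 33 = 1·28 + 5 with remainder 5 ≠ 0), so F_{643^28} is not a subfield of F_{643^33}. Equivalently: if it were, the tower law would give 28 = [F_{643^28}:F_643] dividing [F_{643^33}:F_643] = 33, contradiction.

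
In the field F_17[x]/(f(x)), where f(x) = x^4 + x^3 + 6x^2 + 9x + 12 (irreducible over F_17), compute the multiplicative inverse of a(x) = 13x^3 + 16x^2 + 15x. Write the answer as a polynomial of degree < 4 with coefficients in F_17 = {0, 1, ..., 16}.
a(x)^(-1) ≡ 7x^3 + 15x^2 + 13x + 7 (mod f(x))

Since f is irreducible over F_17, F_17[x]/(f) is a field and a(x) ≠ 0 has an inverse. Apply the extended Euclidean algorithm to f(x) and a(x) in F_17[x]: f(x) = (4x + 3)·a(x) + (15x + 12);  a(x) = (2x^2 + 4x + 8)·(15x + 12) + (6). The last nonzero remainder is the constant 6 = gcd(f, a) in F_17. Back-substituting through the division chain expresses 6 = s(x)·a(x) + t(x)·f(x) with s(x) ≡ 8x^3 + 5x^2 + 10x + 8 (mod f), so (8x^3 + 5x^2 + 10x + 8)·a(x) ≡ 6 (mod f). Multiplying by 6^(-1) ≡ 3 in F_17 gives a(x)^(-1) ≡ 3·(8x^3 + 5x^2 + 10x + 8) ≡ 7x^3 + 15x^2 + 13x + 7 (mod f). Check: (13x^3 + 16x^2 + 15x)·(7x^3 + 15x^2 + 13x + 7) = 6x^6 + x^5 + 4x^4 + 14x^3 + x^2 + 3x ≡ 1 (mod x^4 + x^3 + 6x^2 + 9x + 12).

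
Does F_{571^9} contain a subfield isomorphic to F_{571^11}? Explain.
No: F_{571^11} is not a subfield of F_{571^9}

F_{p^m} embeds in F_{p^n} iff m | n. Here 11 ∤ 9 (since 9 = 0·11 + 9 with remainder 9 ≠ 0), so F_{571^11} is not a subfield of F_{571^9}. Equivalently: if it were, the tower law would give 11 = [F_{571^11}:F_571] dividing [F_{571^9}:F_571] = 9, contradiction.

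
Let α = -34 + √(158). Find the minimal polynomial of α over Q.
m_α(x) = x^2 + 68x + 998

From α + 34 = √(158), squaring gives (α + 34)^2 = 158, i.e. α^2 + 68α + 1156 = 158, so α^2 + 68α + 998 = 0. The discriminant of x^2 + 68x + 998 is (68)^2 - 4·(998) = 4624 - 3992 = 632, and 4·(158) is not a perfect square in Q since 158 is squarefree and ≠ 1. Hence x^2 + 68x + 998 is irreducible over Q and is the minimal polynomial of α.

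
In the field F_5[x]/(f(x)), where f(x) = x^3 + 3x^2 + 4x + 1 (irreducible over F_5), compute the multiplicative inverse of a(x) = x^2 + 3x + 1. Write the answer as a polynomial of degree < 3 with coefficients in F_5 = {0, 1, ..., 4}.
a(x)^(-1) ≡ 3x^2 + 3x + 4 (mod f(x))

Since f is irreducible over F_5, F_5[x]/(f) is a field and a(x) ≠ 0 has an inverse. Apply the extended Euclidean algorithm to f(x) and a(x) in F_5[x]: f(x) = (x)·a(x) + (3x + 1);  a(x) = (2x + 2)·(3x + 1) + (4). The last nonzero remainder is the constant 4 = gcd(f, a) in F_5. Back-substituting through the division chain expresses 4 = s(x)·a(x) + t(x)·f(x) with s(x) ≡ 2x^2 + 2x + 1 (mod f), so (2x^2 + 2x + 1)·a(x) ≡ 4 (mod f). Multiplying by 4^(-1) ≡ 4 in F_5 gives a(x)^(-1) ≡ 4·(2x^2 + 2x + 1) ≡ 3x^2 + 3x + 4 (mod f). Check: (x^2 + 3x + 1)·(3x^2 + 3x + 4) = 3x^4 + 2x^3 + x^2 + 4 ≡ 1 (mod x^3 + 3x^2 + 4x + 1).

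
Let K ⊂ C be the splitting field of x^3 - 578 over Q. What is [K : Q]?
[K : Q] = 6

The roots of x^3 - 578 are ∛578, ω∛578, ω^2∛578 where ω = e^(2πi/3) is a primitive cube root of unity, so K = Q(∛578, ω). Now [Q(∛578):Q] = 3 (since 578 is not a perfect cube, x^3 - 578 is irreducible) and [Q(ω):Q] = 2. Both 2 and 3 divide [K:Q], and [K:Q] ≤ 3·2 = 6, so [K:Q] = 6. (Equivalently: Q(∛578) ⊂ R but ω ∉ R, so [K : Q(∛578)] = 2.)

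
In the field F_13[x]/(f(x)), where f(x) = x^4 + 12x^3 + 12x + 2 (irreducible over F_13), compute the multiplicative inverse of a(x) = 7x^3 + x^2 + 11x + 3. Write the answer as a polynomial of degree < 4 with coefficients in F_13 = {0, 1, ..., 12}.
a(x)^(-1) ≡ 2x^3 + 3x + 5 (mod f(x))

Since f is irreducible over F_13, F_13[x]/(f) is a field and a(x) ≠ 0 has an inverse. Apply the extended Euclidean algorithm to f(x) and a(x) in F_13[x]: f(x) = (2x + 7)·a(x) + (10x^2 + 7x + 7);  a(x) = (2x)·(10x^2 + 7x + 7) + (10x + 3);  (10x^2 + 7x + 7) = (x + 3)·(10x + 3) + (11). The last nonzero remainder is the constant 11 = gcd(f, a) in F_13. Back-substituting through the division chain expresses 11 = s(x)·a(x) + t(x)·f(x) with s(x) ≡ 9x^3 + 7x + 3 (mod f), so (9x^3 + 7x + 3)·a(x) ≡ 11 (mod f). Multiplying by 11^(-1) ≡ 6 in F_13 gives a(x)^(-1) ≡ 6·(9x^3 + 7x + 3) ≡ 2x^3 + 3x + 5 (mod f). Check: (7x^3 + x^2 + 11x + 3)·(2x^3 + 3x + 5) = x^6 + 2x^5 + 4x^4 + 5x^3 + 12x^2 + 12x + 2 ≡ 1 (mod x^4 + 12x^3 + 12x + 2).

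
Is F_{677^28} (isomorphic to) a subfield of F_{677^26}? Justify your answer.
No: F_{677^28} is not a subfield of F_{677^26}

F_{p^m} embeds in F_{p^n} iff m | n. Here 28 ∤ 26 (since 26 = 0·28 + 26 with remainder 26 ≠ 0), so F_{677^28} is not a subfield of F_{677^26}. Equivalently: if it were, the tower law would give 28 = [F_{677^28}:F_677] dividing [F_{677^26}:F_677] = 26, contradiction.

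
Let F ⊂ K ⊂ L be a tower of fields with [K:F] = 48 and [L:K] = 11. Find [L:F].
[L:F] = 528

The tower law says that for any tower of field extensions F ⊂ K ⊂ L with finite degrees, [L:F] = [L:K] · [K:F]. Here this gives [L:F] = 11 · 48 = 528.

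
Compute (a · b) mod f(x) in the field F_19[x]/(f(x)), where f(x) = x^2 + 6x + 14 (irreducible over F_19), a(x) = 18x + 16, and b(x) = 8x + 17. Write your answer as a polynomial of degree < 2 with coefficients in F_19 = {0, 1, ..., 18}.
a · b ≡ 7x + 4 (mod f(x))

Multiply in F_19[x]: a(x)·b(x) = (18x + 16)·(8x + 17) = 11x^2 + 16x + 6. This has degree ≥ 2, so divide by f(x) over F_19: 11x^2 + 16x + 6 = (11)·(x^2 + 6x + 14) + (7x + 4). Hence a·b ≡ 7x + 4 (mod f). (F_19[x]/(f) is a field with 19^2 = 361 elements since f is irreducible of degree 2.)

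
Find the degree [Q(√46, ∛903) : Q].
[Q(√46, ∛903) : Q] = 6

Let L = Q(√46, ∛903). Since Q(√46) ⊂ L and [Q(√46):Q] = 2, the tower law gives 2 | [L:Q]. Likewise Q(∛903) ⊂ L with [Q(∛903):Q] = 3 (because 903 is not a perfect cube), so 3 | [L:Q]. As gcd(2,3) = 1, [L:Q] is divisible by 6. Conversely L is generated over Q by √46 and ∛903, so [L:Q] ≤ 2·3 = 6. Therefore [Q(√46, ∛903) : Q] = 6.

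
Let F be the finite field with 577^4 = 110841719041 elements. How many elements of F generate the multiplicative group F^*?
There are φ(110841719040) = 25548816384 primitive elements

F_q^* is cyclic of order q - 1 = 110841719040. A cyclic group of order m has exactly φ(m) generators. Here m = 110841719040 = 2^8 · 3^2 · 5 · 13^2 · 17^2 · 197, so the number of primitive elements is φ(110841719040) = 25548816384.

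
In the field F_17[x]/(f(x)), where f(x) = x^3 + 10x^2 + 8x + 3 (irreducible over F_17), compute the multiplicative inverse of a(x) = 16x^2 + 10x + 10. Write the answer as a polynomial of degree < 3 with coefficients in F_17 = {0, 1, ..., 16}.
a(x)^(-1) ≡ 6x^2 + 7x (mod f(x))

Since f is irreducible over F_17, F_17[x]/(f) is a field and a(x) ≠ 0 has an inverse. Apply the extended Euclidean algorithm to f(x) and a(x) in F_17[x]: f(x) = (16x + 14)·a(x) + (14x + 16);  a(x) = (6x + 6)·(14x + 16) + (16). The last nonzero remainder is the constant 16 = gcd(f, a) in F_17. Back-substituting through the division chain expresses 16 = s(x)·a(x) + t(x)·f(x) with s(x) ≡ 11x^2 + 10x (mod f), so (11x^2 + 10x)·a(x) ≡ 16 (mod f). Multiplying by 16^(-1) ≡ 16 in F_17 gives a(x)^(-1) ≡ 16·(11x^2 + 10x) ≡ 6x^2 + 7x (mod f). Check: (16x^2 + 10x + 10)·(6x^2 + 7x) = 11x^4 + 2x^3 + 11x^2 + 2x ≡ 1 (mod x^3 + 10x^2 + 8x + 3).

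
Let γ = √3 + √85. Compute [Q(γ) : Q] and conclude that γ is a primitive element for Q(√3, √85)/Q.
[Q(γ) : Q] = 4 (equivalently, Q(γ) = Q(√3, √85))

Obviously Q(γ) ⊆ Q(√3, √85), and [Q(√3, √85):Q] = 4 (since 3, 85 are distinct squarefree integers > 1 with 255 not a perfect square). To show equality we compute the minimal polynomial of γ. From γ = √3 + √85: γ^2 = 3 + 2√(255) + 85 = 88 + 2√(255), so γ^2 - 88 = 2√(255); squaring, (γ^2 - 88)^2 = 4·255, i.e. γ^4 - 176γ^2 + 7744 - 1020 = 0, i.e. γ^4 - 176γ^2 + 6724 = 0. So γ is a root of x^4 - 176x^2 + 6724. This polynomial is irreducible over Q: it has no rational root (each ±√3 ± √85 is irrational), and any factorization into two quadratics over Q would force √(255) ∈ Q (pairing opposite roots) or √3, √85 ∈ Q (other pairings), all impossible. Hence [Q(γ):Q] = 4 = [Q(√3, √85):Q], so Q(γ) = Q(√3, √85).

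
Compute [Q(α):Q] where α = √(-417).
[Q(α):Q] = 2

[Q(α):Q] equals the degree of the minimal polynomial of α. Here α^2 = -417 and x^2 + 417 is irreducible (d = -417 is squarefree, ≠ 1, hence not a square), so deg(m_α) = 2. Thus [Q(α):Q] = 2.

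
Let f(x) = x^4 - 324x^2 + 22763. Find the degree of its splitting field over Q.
[K : Q] = 4

Solving the quadratic in x^2: x^2 = (324 ± √(324^2 - 4·22763))/2 = (324 ± √13924)/2 = (324 ± 118)/2, giving x^2 = 221 or x^2 = 103. So f(x) = (x^2 - 221)(x^2 - 103) and the roots of f are ±√221, ±√103. Hence the splitting field is K = Q(√221, √103). Since 221 and 103 are distinct squarefree integers > 1, their product 22763 is not a perfect square, so √103 ∉ Q(√221). By the tower law [K:Q] = [Q(√221,√103):Q(√221)] · [Q(√221):Q] = 2 · 2 = 4.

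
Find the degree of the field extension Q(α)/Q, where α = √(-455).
[Q(α):Q] = 2

[Q(α):Q] equals the degree of the minimal polynomial of α. Here α^2 = -455 and x^2 + 455 is irreducible (d = -455 is squarefree, ≠ 1, hence not a square), so deg(m_α) = 2. Thus [Q(α):Q] = 2.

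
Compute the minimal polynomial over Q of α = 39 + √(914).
m_α(x) = x^2 - 78x + 607

From α - 39 = √(914), squaring gives (α - 39)^2 = 914, i.e. α^2 - 78α + 1521 = 914, so α^2 - 78α + 607 = 0. The discriminant of x^2 - 78x + 607 is (-78)^2 - 4·(607) = 6084 - 2428 = 3656, and 4·(914) is not a perfect square in Q since 914 is squarefree and ≠ 1. Hence x^2 - 78x + 607 is irreducible over Q and is the minimal polynomial of α.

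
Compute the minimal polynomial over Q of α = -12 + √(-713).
m_α(x) = x^2 + 24x + 857

From α + 12 = √(-713), squaring gives (α + 12)^2 = -713, i.e. α^2 + 24α + 144 = -713, so α^2 + 24α + 857 = 0. The discriminant of x^2 + 24x + 857 is (24)^2 - 4·(857) = 576 - 3428 = -2852, and 4·(-713) is not a perfect square in Q since -713 is squarefree and ≠ 1. Hence x^2 + 24x + 857 is irreducible over Q and is the minimal polynomial of α.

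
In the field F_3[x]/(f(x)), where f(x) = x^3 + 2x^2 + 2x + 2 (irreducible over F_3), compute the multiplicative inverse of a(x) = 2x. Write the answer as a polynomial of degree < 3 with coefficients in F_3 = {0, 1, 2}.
a(x)^(-1) ≡ 2x^2 + x + 1 (mod f(x))

Since f is irreducible over F_3, F_3[x]/(f) is a field and a(x) ≠ 0 has an inverse. Apply the extended Euclidean algorithm to f(x) and a(x) in F_3[x]: f(x) = (2x^2 + x + 1)·a(x) + (2). The last nonzero remainder is the constant 2 = gcd(f, a) in F_3. Back-substituting through the division chain expresses 2 = s(x)·a(x) + t(x)·f(x) with s(x) ≡ x^2 + 2x + 2 (mod f), so (x^2 + 2x + 2)·a(x) ≡ 2 (mod f). Multiplying by 2^(-1) ≡ 2 in F_3 gives a(x)^(-1) ≡ 2·(x^2 + 2x + 2) ≡ 2x^2 + x + 1 (mod f). Check: (2x)·(2x^2 + x + 1) = x^3 + 2x^2 + 2x ≡ 1 (mod x^3 + 2x^2 + 2x + 2).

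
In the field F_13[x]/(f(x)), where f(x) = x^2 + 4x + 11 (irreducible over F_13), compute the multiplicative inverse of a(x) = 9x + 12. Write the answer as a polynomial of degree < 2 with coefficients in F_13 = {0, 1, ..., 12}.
a(x)^(-1) ≡ 6x + 3 (mod f(x))

Since f is irreducible over F_13, F_13[x]/(f) is a field and a(x) ≠ 0 has an inverse. Apply the extended Euclidean algorithm to f(x) and a(x) in F_13[x]: f(x) = (3x + 8)·a(x) + (6). The last nonzero remainder is the constant 6 = gcd(f, a) in F_13. Back-substituting through the division chain expresses 6 = s(x)·a(x) + t(x)·f(x) with s(x) ≡ 10x + 5 (mod f), so (10x + 5)·a(x) ≡ 6 (mod f). Multiplying by 6^(-1) ≡ 11 in F_13 gives a(x)^(-1) ≡ 11·(10x + 5) ≡ 6x + 3 (mod f). Check: (9x + 12)·(6x + 3) = 2x^2 + 8x + 10 ≡ 1 (mod x^2 + 4x + 11).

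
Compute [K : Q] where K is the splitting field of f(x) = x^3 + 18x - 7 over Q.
[K : Q] = 6

By the rational root test, any rational root of the monic integer polynomial f(x) = x^3 + 18x - 7 must be an integer dividing the constant term -7, i.e. one of ±{1, 7}. Evaluating: f(1) = 12, f(-1) = -26, f(7) = 462, f(-7) = -476; none is 0, so f has no rational root and is therefore irreducible over Q (a cubic with no linear factor over a field is irreducible). For an irreducible cubic, the Galois group is A_3 or S_3 according as the discriminant disc(f) = -4a^3 - 27b^2 = -4·(18)^3 - 27·(-7)^2 = -24651 is or is not a square in Q. Here disc(f) = -24651 is not a perfect square in Q, so the Galois group of f over Q is not contained in A_3 and must be all of S_3. The splitting field has degree |S_3| = 6 over Q, so [K : Q] = 6.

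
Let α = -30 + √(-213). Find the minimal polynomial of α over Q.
m_α(x) = x^2 + 60x + 1113

From α + 30 = √(-213), squaring gives (α + 30)^2 = -213, i.e. α^2 + 60α + 900 = -213, so α^2 + 60α + 1113 = 0. The discriminant of x^2 + 60x + 1113 is (60)^2 - 4·(1113) = 3600 - 4452 = -852, and 4·(-213) is not a perfect square in Q since -213 is squarefree and ≠ 1. Hence x^2 + 60x + 1113 is irreducible over Q and is the minimal polynomial of α.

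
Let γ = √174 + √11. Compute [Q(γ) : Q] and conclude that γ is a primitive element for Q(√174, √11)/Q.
[Q(γ) : Q] = 4 (equivalently, Q(γ) = Q(√174, √11))

Obviously Q(γ) ⊆ Q(√174, √11), and [Q(√174, √11):Q] = 4 (since 174, 11 are distinct squarefree integers > 1 with 1914 not a perfect square). To show equality we compute the minimal polynomial of γ. From γ = √174 + √11: γ^2 = 174 + 2√(1914) + 11 = 185 + 2√(1914), so γ^2 - 185 = 2√(1914); squaring, (γ^2 - 185)^2 = 4·1914, i.e. γ^4 - 370γ^2 + 34225 - 7656 = 0, i.e. γ^4 - 370γ^2 + 26569 = 0. So γ is a root of x^4 - 370x^2 + 26569. This polynomial is irreducible over Q: it has no rational root (each ±√174 ± √11 is irrational), and any factorization into two quadratics over Q would force √(1914) ∈ Q (pairing opposite roots) or √174, √11 ∈ Q (other pairings), all impossible. Hence [Q(γ):Q] = 4 = [Q(√174, √11):Q], so Q(γ) = Q(√174, √11).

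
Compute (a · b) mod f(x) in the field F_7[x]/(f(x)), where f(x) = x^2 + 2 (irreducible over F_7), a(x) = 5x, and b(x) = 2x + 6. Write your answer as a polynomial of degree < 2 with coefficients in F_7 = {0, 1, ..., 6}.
a · b ≡ 2x + 1 (mod f(x))

Multiply in F_7[x]: a(x)·b(x) = (5x)·(2x + 6) = 3x^2 + 2x. This has degree ≥ 2, so divide by f(x) over F_7: 3x^2 + 2x = (3)·(x^2 + 2) + (2x + 1). Hence a·b ≡ 2x + 1 (mod f). (F_7[x]/(f) is a field with 7^2 = 49 elements since f is irreducible of degree 2.)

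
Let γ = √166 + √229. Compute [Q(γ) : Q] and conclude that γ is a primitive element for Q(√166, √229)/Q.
[Q(γ) : Q] = 4 (equivalently, Q(γ) = Q(√166, √229))

Obviously Q(γ) ⊆ Q(√166, √229), and [Q(√166, √229):Q] = 4 (since 166, 229 are distinct squarefree integers > 1 with 38014 not a perfect square). To show equality we compute the minimal polynomial of γ. From γ = √166 + √229: γ^2 = 166 + 2√(38014) + 229 = 395 + 2√(38014), so γ^2 - 395 = 2√(38014); squaring, (γ^2 - 395)^2 = 4·38014, i.e. γ^4 - 790γ^2 + 156025 - 152056 = 0, i.e. γ^4 - 790γ^2 + 3969 = 0. So γ is a root of x^4 - 790x^2 + 3969. This polynomial is irreducible over Q: it has no rational root (each ±√166 ± √229 is irrational), and any factorization into two quadratics over Q would force √(38014) ∈ Q (pairing opposite roots) or √166, √229 ∈ Q (other pairings), all impossible. Hence [Q(γ):Q] = 4 = [Q(√166, √229):Q], so Q(γ) = Q(√166, √229).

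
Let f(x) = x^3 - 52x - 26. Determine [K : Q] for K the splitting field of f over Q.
[K : Q] = 6

By the rational root test, any rational root of the monic integer polynomial f(x) = x^3 - 52x - 26 must be an integer dividing the constant term -26, i.e. one of ±{1, 2, 13, 26}. Evaluating: f(1) = -77, f(-1) = 25, f(2) = -122, f(-2) = 70, f(13) = 1495, f(-13) = -1547, f(26) = 16198, f(-26) = -16250; none is 0, so f has no rational root and is therefore irreducible over Q (a cubic with no linear factor over a field is irreducible). For an irreducible cubic, the Galois group is A_3 or S_3 according as the discriminant disc(f) = -4a^3 - 27b^2 = -4·(-52)^3 - 27·(-26)^2 = 544180 is or is not a square in Q. Here disc(f) = 544180 is not a perfect square in Q, so the Galois group of f over Q is not contained in A_3 and must be all of S_3. The splitting field has degree |S_3| = 6 over Q, so [K : Q] = 6.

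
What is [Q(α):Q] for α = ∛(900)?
[Q(α):Q] = 3

The minimal polynomial of α is x^3 - 900, irreducible over Q since 900 is not a perfect cube (so x^3 - 900 has no rational root). Hence [Q(α):Q] = deg(m_α) = 3.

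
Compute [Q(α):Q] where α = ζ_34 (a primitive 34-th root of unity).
[Q(α):Q] = 16

The minimal polynomial of ζ_34 over Q is the 34-th cyclotomic polynomial Φ_34(x), which is irreducible over Q and has degree φ(34) = 16. Hence [Q(α):Q] = φ(34) = 16.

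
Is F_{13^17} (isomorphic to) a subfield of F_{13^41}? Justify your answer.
No: F_{13^17} is not a subfield of F_{13^41}

F_{p^m} embeds in F_{p^n} iff m | n. Here 17 ∤ 41 (since 41 = 2·17 + 7 with remainder 7 ≠ 0), so F_{13^17} is not a subfield of F_{13^41}. Equivalently: if it were, the tower law would give 17 = [F_{13^17}:F_13] dividing [F_{13^41}:F_13] = 41, contradiction.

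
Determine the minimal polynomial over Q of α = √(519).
m_α(x) = x^2 - 519

α satisfies α^2 - 519 = 0, so x^2 - 519 annihilates α. Since d = 519 is squarefree and ≠ 1, it is not a perfect square in Q, so x^2 - 519 has no rational root and is therefore irreducible over Q (a degree-2 polynomial over a field is irreducible iff it has no root). Hence m_α(x) = x^2 - 519.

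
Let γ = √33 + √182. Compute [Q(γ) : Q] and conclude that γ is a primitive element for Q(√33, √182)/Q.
[Q(γ) : Q] = 4 (equivalently, Q(γ) = Q(√33, √182))

Obviously Q(γ) ⊆ Q(√33, √182), and [Q(√33, √182):Q] = 4 (since 33, 182 are distinct squarefree integers > 1 with 6006 not a perfect square). To show equality we compute the minimal polynomial of γ. From γ = √33 + √182: γ^2 = 33 + 2√(6006) + 182 = 215 + 2√(6006), so γ^2 - 215 = 2√(6006); squaring, (γ^2 - 215)^2 = 4·6006, i.e. γ^4 - 430γ^2 + 46225 - 24024 = 0, i.e. γ^4 - 430γ^2 + 22201 = 0. So γ is a root of x^4 - 430x^2 + 22201. This polynomial is irreducible over Q: it has no rational root (each ±√33 ± √182 is irrational), and any factorization into two quadratics over Q would force √(6006) ∈ Q (pairing opposite roots) or √33, √182 ∈ Q (other pairings), all impossible. Hence [Q(γ):Q] = 4 = [Q(√33, √182):Q], so Q(γ) = Q(√33, √182).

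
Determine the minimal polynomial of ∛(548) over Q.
m_α(x) = x^3 - 548

α satisfies α^3 = 548, so x^3 - 548 annihilates α. By the rational root test, a rational root p/q (in lowest terms) of x^3 - 548 would satisfy p^3 = 548 q^3, forcing q = 1 and p^3 = 548; but 548 is not a perfect cube, contradiction. A monic cubic over Q with no rational root is irreducible (any nontrivial factorization would include a linear factor). Hence x^3 - 548 is the minimal polynomial of α, and in particular [Q(α):Q] = 3.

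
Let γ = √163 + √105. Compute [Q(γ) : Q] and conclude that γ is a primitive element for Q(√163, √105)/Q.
[Q(γ) : Q] = 4 (equivalently, Q(γ) = Q(√163, √105))

Obviously Q(γ) ⊆ Q(√163, √105), and [Q(√163, √105):Q] = 4 (since 163, 105 are distinct squarefree integers > 1 with 17115 not a perfect square). To show equality we compute the minimal polynomial of γ. From γ = √163 + √105: γ^2 = 163 + 2√(17115) + 105 = 268 + 2√(17115), so γ^2 - 268 = 2√(17115); squaring, (γ^2 - 268)^2 = 4·17115, i.e. γ^4 - 536γ^2 + 71824 - 68460 = 0, i.e. γ^4 - 536γ^2 + 3364 = 0. So γ is a root of x^4 - 536x^2 + 3364. This polynomial is irreducible over Q: it has no rational root (each ±√163 ± √105 is irrational), and any factorization into two quadratics over Q would force √(17115) ∈ Q (pairing opposite roots) or √163, √105 ∈ Q (other pairings), all impossible. Hence [Q(γ):Q] = 4 = [Q(√163, √105):Q], so Q(γ) = Q(√163, √105).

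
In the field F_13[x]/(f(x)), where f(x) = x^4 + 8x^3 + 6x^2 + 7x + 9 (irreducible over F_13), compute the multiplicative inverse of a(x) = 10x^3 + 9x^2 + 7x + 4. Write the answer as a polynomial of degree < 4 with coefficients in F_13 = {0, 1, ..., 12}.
a(x)^(-1) ≡ x^3 + 2x + 8 (mod f(x))

Since f is irreducible over F_13, F_13[x]/(f) is a field and a(x) ≠ 0 has an inverse. Apply the extended Euclidean algorithm to f(x) and a(x) in F_13[x]: f(x) = (4x + 5)·a(x) + (11x^2 + 8x + 2);  a(x) = (8x + 8)·(11x^2 + 8x + 2) + (5x + 1);  (11x^2 + 8x + 2) = (10x + 10)·(5x + 1) + (5). The last nonzero remainder is the constant 5 = gcd(f, a) in F_13. Back-substituting through the division chain expresses 5 = s(x)·a(x) + t(x)·f(x) with s(x) ≡ 5x^3 + 10x + 1 (mod f), so (5x^3 + 10x + 1)·a(x) ≡ 5 (mod f). Multiplying by 5^(-1) ≡ 8 in F_13 gives a(x)^(-1) ≡ 8·(5x^3 + 10x + 1) ≡ x^3 + 2x + 8 (mod f). Check: (10x^3 + 9x^2 + 7x + 4)·(x^3 + 2x + 8) = 10x^6 + 9x^5 + x^4 + 11x^3 + 8x^2 + 12x + 6 ≡ 1 (mod x^4 + 8x^3 + 6x^2 + 7x + 9).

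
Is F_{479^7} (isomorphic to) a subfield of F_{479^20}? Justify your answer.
No: F_{479^7} is not a subfield of F_{479^20}

F_{p^m} embeds in F_{p^n} iff m | n. Here 7 ∤ 20 (since 20 = 2·7 + 6 with remainder 6 ≠ 0), so F_{479^7} is not a subfield of F_{479^20}. Equivalently: if it were, the tower law would give 7 = [F_{479^7}:F_479] dividing [F_{479^20}:F_479] = 20, contradiction.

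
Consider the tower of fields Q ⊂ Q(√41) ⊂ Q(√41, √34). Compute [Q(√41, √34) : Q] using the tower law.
[Q(√41, √34) : Q] = 4

[Q(√41):Q] = 2 (min poly x^2 - 41, irreducible since 41 is squarefree > 1). For the top step, suppose √34 ∈ Q(√41), say √34 = c + d√41 with c, d ∈ Q. Squaring: 34 = c^2 + 41d^2 + 2cd√41. Since √41 ∉ Q this forces 2cd = 0. If d = 0 then √34 = c ∈ Q, contradicting 34 squarefree > 1. If c = 0 then 34 = 41d^2, so 41·34 = (41d)^2 is a perfect square in Q — but 41·34 = 1394 is not a perfect square (since 41 and 34 are distinct squarefree integers). Contradiction. Hence √34 ∉ Q(√41), so x^2 - 34 stays irreducible over Q(√41) and [Q(√41, √34) : Q(√41)] = 2. By the tower law, [Q(√41, √34) : Q] = 2 · 2 = 4.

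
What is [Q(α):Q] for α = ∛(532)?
[Q(α):Q] = 3

The minimal polynomial of α is x^3 - 532, irreducible over Q since 532 is not a perfect cube (so x^3 - 532 has no rational root). Hence [Q(α):Q] = deg(m_α) = 3.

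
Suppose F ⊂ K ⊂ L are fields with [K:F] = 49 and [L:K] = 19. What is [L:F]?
[L:F] = 931

The tower law says that for any tower of field extensions F ⊂ K ⊂ L with finite degrees, [L:F] = [L:K] · [K:F]. Here this gives [L:F] = 19 · 49 = 931.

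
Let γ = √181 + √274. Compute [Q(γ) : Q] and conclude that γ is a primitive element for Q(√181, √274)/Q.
[Q(γ) : Q] = 4 (equivalently, Q(γ) = Q(√181, √274))

Obviously Q(γ) ⊆ Q(√181, √274), and [Q(√181, √274):Q] = 4 (since 181, 274 are distinct squarefree integers > 1 with 49594 not a perfect square). To show equality we compute the minimal polynomial of γ. From γ = √181 + √274: γ^2 = 181 + 2√(49594) + 274 = 455 + 2√(49594), so γ^2 - 455 = 2√(49594); squaring, (γ^2 - 455)^2 = 4·49594, i.e. γ^4 - 910γ^2 + 207025 - 198376 = 0, i.e. γ^4 - 910γ^2 + 8649 = 0. So γ is a root of x^4 - 910x^2 + 8649. This polynomial is irreducible over Q: it has no rational root (each ±√181 ± √274 is irrational), and any factorization into two quadratics over Q would force √(49594) ∈ Q (pairing opposite roots) or √181, √274 ∈ Q (other pairings), all impossible. Hence [Q(γ):Q] = 4 = [Q(√181, √274):Q], so Q(γ) = Q(√181, √274).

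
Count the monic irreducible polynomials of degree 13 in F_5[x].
There are 93900240 monic irreducible polynomials of degree 13 over F_5

Each element of F_{5^13} that lies in no proper subfield is a root of exactly one monic irreducible of degree 13 over F_5, and each such polynomial has 13 distinct roots in F_{5^13}. By Möbius inversion the count is N_5(13) = (1/13) Σ_{d|13} μ(13/d) · 5^d = (1/13)(μ(13)·5^1 + μ(1)·5^13) = 1220703120/13 = 93900240.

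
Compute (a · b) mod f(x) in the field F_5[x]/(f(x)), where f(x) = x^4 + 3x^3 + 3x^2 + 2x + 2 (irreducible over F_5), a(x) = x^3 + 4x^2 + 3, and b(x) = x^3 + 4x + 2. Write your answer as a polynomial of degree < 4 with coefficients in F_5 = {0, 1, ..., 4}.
a · b ≡ 2x^3 + 4x (mod f(x))

Multiply in F_5[x]: a(x)·b(x) = (x^3 + 4x^2 + 3)·(x^3 + 4x + 2) = x^6 + 4x^5 + 4x^4 + x^3 + 3x^2 + 2x + 1. This has degree ≥ 4, so divide by f(x) over F_5: x^6 + 4x^5 + 4x^4 + x^3 + 3x^2 + 2x + 1 = (x^2 + x + 3)·(x^4 + 3x^3 + 3x^2 + 2x + 2) + (2x^3 + 4x). Hence a·b ≡ 2x^3 + 4x (mod f). (F_5[x]/(f) is a field with 5^4 = 625 elements since f is irreducible of degree 4.)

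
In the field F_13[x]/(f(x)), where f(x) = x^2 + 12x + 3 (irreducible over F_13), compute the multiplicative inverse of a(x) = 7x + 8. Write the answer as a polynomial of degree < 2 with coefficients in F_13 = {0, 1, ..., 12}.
a(x)^(-1) ≡ 12x + 4 (mod f(x))

Since f is irreducible over F_13, F_13[x]/(f) is a field and a(x) ≠ 0 has an inverse. Apply the extended Euclidean algorithm to f(x) and a(x) in F_13[x]: f(x) = (2x + 5)·a(x) + (2). The last nonzero remainder is the constant 2 = gcd(f, a) in F_13. Back-substituting through the division chain expresses 2 = s(x)·a(x) + t(x)·f(x) with s(x) ≡ 11x + 8 (mod f), so (11x + 8)·a(x) ≡ 2 (mod f). Multiplying by 2^(-1) ≡ 7 in F_13 gives a(x)^(-1) ≡ 7·(11x + 8) ≡ 12x + 4 (mod f). Check: (7x + 8)·(12x + 4) = 6x^2 + 7x + 6 ≡ 1 (mod x^2 + 12x + 3).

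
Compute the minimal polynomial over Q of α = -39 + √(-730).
m_α(x) = x^2 + 78x + 2251

From α + 39 = √(-730), squaring gives (α + 39)^2 = -730, i.e. α^2 + 78α + 1521 = -730, so α^2 + 78α + 2251 = 0. The discriminant of x^2 + 78x + 2251 is (78)^2 - 4·(2251) = 6084 - 9004 = -2920, and 4·(-730) is not a perfect square in Q since -730 is squarefree and ≠ 1. Hence x^2 + 78x + 2251 is irreducible over Q and is the minimal polynomial of α.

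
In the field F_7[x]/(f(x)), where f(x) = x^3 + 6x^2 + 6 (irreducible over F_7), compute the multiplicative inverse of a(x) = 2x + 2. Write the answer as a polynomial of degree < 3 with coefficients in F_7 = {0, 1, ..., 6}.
a(x)^(-1) ≡ 6x^2 + 2x + 5 (mod f(x))

Since f is irreducible over F_7, F_7[x]/(f) is a field and a(x) ≠ 0 has an inverse. Apply the extended Euclidean algorithm to f(x) and a(x) in F_7[x]: f(x) = (4x^2 + 6x + 1)·a(x) + (4). The last nonzero remainder is the constant 4 = gcd(f, a) in F_7. Back-substituting through the division chain expresses 4 = s(x)·a(x) + t(x)·f(x) with s(x) ≡ 3x^2 + x + 6 (mod f), so (3x^2 + x + 6)·a(x) ≡ 4 (mod f). Multiplying by 4^(-1) ≡ 2 in F_7 gives a(x)^(-1) ≡ 2·(3x^2 + x + 6) ≡ 6x^2 + 2x + 5 (mod f). Check: (2x + 2)·(6x^2 + 2x + 5) = 5x^3 + 2x^2 + 3 ≡ 1 (mod x^3 + 6x^2 + 6).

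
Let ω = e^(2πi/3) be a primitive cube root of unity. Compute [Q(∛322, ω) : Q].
[Q(∛322, ω) : Q] = 6

[Q(∛322):Q] = 3 (min poly x^3 - 322, irreducible since 322 is not a perfect cube). [Q(ω):Q] = 2 (min poly x^2 + x + 1). Since Q(∛322) ⊂ R and ω ∉ R, we have ω ∉ Q(∛322), so x^2 + x + 1 remains irreducible over Q(∛322) and [Q(∛322, ω) : Q(∛322)] = 2. By the tower law, [Q(∛322, ω) : Q] = 3 · 2 = 6. (In fact Q(∛322, ω) is the splitting field of x^3 - 322 over Q.)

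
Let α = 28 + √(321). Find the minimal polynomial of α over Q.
m_α(x) = x^2 - 56x + 463

From α - 28 = √(321), squaring gives (α - 28)^2 = 321, i.e. α^2 - 56α + 784 = 321, so α^2 - 56α + 463 = 0. The discriminant of x^2 - 56x + 463 is (-56)^2 - 4·(463) = 3136 - 1852 = 1284, and 4·(321) is not a perfect square in Q since 321 is squarefree and ≠ 1. Hence x^2 - 56x + 463 is irreducible over Q and is the minimal polynomial of α.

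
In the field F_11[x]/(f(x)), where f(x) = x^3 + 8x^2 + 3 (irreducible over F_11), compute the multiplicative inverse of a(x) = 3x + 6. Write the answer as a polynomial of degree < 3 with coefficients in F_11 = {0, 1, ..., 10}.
a(x)^(-1) ≡ 8x^2 + 4x + 3 (mod f(x))

Since f is irreducible over F_11, F_11[x]/(f) is a field and a(x) ≠ 0 has an inverse. Apply the extended Euclidean algorithm to f(x) and a(x) in F_11[x]: f(x) = (4x^2 + 2x + 7)·a(x) + (5). The last nonzero remainder is the constant 5 = gcd(f, a) in F_11. Back-substituting through the division chain expresses 5 = s(x)·a(x) + t(x)·f(x) with s(x) ≡ 7x^2 + 9x + 4 (mod f), so (7x^2 + 9x + 4)·a(x) ≡ 5 (mod f). Multiplying by 5^(-1) ≡ 9 in F_11 gives a(x)^(-1) ≡ 9·(7x^2 + 9x + 4) ≡ 8x^2 + 4x + 3 (mod f). Check: (3x + 6)·(8x^2 + 4x + 3) = 2x^3 + 5x^2 + 7 ≡ 1 (mod x^3 + 8x^2 + 3).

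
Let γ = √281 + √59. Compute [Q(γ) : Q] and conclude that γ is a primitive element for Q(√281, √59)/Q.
[Q(γ) : Q] = 4 (equivalently, Q(γ) = Q(√281, √59))

Obviously Q(γ) ⊆ Q(√281, √59), and [Q(√281, √59):Q] = 4 (since 281, 59 are distinct squarefree integers > 1 with 16579 not a perfect square). To show equality we compute the minimal polynomial of γ. From γ = √281 + √59: γ^2 = 281 + 2√(16579) + 59 = 340 + 2√(16579), so γ^2 - 340 = 2√(16579); squaring, (γ^2 - 340)^2 = 4·16579, i.e. γ^4 - 680γ^2 + 115600 - 66316 = 0, i.e. γ^4 - 680γ^2 + 49284 = 0. So γ is a root of x^4 - 680x^2 + 49284. This polynomial is irreducible over Q: it has no rational root (each ±√281 ± √59 is irrational), and any factorization into two quadratics over Q would force √(16579) ∈ Q (pairing opposite roots) or √281, √59 ∈ Q (other pairings), all impossible. Hence [Q(γ):Q] = 4 = [Q(√281, √59):Q], so Q(γ) = Q(√281, √59).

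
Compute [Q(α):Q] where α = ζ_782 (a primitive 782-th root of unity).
[Q(α):Q] = 352

The minimal polynomial of ζ_782 over Q is the 782-th cyclotomic polynomial Φ_782(x), which is irreducible over Q and has degree φ(782) = 352. Hence [Q(α):Q] = φ(782) = 352.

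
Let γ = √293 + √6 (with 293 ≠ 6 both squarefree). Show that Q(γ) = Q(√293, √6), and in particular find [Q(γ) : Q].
[Q(γ) : Q] = 4 (equivalently, Q(γ) = Q(√293, √6))

Obviously Q(γ) ⊆ Q(√293, √6), and [Q(√293, √6):Q] = 4 (since 293, 6 are distinct squarefree integers > 1 with 1758 not a perfect square). To show equality we compute the minimal polynomial of γ. From γ = √293 + √6: γ^2 = 293 + 2√(1758) + 6 = 299 + 2√(1758), so γ^2 - 299 = 2√(1758); squaring, (γ^2 - 299)^2 = 4·1758, i.e. γ^4 - 598γ^2 + 89401 - 7032 = 0, i.e. γ^4 - 598γ^2 + 82369 = 0. So γ is a root of x^4 - 598x^2 + 82369. This polynomial is irreducible over Q: it has no rational root (each ±√293 ± √6 is irrational), and any factorization into two quadratics over Q would force √(1758) ∈ Q (pairing opposite roots) or √293, √6 ∈ Q (other pairings), all impossible. Hence [Q(γ):Q] = 4 = [Q(√293, √6):Q], so Q(γ) = Q(√293, √6).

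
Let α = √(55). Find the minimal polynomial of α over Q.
m_α(x) = x^2 - 55

α satisfies α^2 - 55 = 0, so x^2 - 55 annihilates α. Since d = 55 is squarefree and ≠ 1, it is not a perfect square in Q, so x^2 - 55 has no rational root and is therefore irreducible over Q (a degree-2 polynomial over a field is irreducible iff it has no root). Hence m_α(x) = x^2 - 55.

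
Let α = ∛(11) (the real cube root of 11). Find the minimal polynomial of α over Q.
m_α(x) = x^3 - 11

α satisfies α^3 = 11, so x^3 - 11 annihilates α. By the rational root test, a rational root p/q (in lowest terms) of x^3 - 11 would satisfy p^3 = 11 q^3, forcing q = 1 and p^3 = 11; but 11 is not a perfect cube, contradiction. A monic cubic over Q with no rational root is irreducible (any nontrivial factorization would include a linear factor). Hence x^3 - 11 is the minimal polynomial of α, and in particular [Q(α):Q] = 3.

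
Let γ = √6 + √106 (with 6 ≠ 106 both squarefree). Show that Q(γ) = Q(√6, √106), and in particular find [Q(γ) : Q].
[Q(γ) : Q] = 4 (equivalently, Q(γ) = Q(√6, √106))

Obviously Q(γ) ⊆ Q(√6, √106), and [Q(√6, √106):Q] = 4 (since 6, 106 are distinct squarefree integers > 1 with 636 not a perfect square). To show equality we compute the minimal polynomial of γ. From γ = √6 + √106: γ^2 = 6 + 2√(636) + 106 = 112 + 2√(636), so γ^2 - 112 = 2√(636); squaring, (γ^2 - 112)^2 = 4·636, i.e. γ^4 - 224γ^2 + 12544 - 2544 = 0, i.e. γ^4 - 224γ^2 + 10000 = 0. So γ is a root of x^4 - 224x^2 + 10000. This polynomial is irreducible over Q: it has no rational root (each ±√6 ± √106 is irrational), and any factorization into two quadratics over Q would force √(636) ∈ Q (pairing opposite roots) or √6, √106 ∈ Q (other pairings), all impossible. Hence [Q(γ):Q] = 4 = [Q(√6, √106):Q], so Q(γ) = Q(√6, √106).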